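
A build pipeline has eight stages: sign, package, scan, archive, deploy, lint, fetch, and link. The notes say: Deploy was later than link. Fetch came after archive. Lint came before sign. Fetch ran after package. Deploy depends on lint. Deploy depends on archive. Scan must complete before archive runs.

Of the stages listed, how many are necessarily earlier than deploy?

4

Directly stated before deploy: archive, link, and lint.
Scan reaches deploy via scan → archive → deploy.
That's archive, link, lint, and scan — 4 in all.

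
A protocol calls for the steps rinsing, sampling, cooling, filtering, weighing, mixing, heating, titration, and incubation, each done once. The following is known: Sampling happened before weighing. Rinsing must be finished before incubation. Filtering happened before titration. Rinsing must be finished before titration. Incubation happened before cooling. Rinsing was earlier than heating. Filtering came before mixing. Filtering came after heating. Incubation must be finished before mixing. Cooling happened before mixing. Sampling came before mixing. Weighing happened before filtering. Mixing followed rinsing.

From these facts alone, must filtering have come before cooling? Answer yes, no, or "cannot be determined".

No chain of stated constraints runs from filtering to cooling, and none runs from cooling to filtering either.
So the relative order of filtering and cooling is not fixed by the given facts.

cannot be determined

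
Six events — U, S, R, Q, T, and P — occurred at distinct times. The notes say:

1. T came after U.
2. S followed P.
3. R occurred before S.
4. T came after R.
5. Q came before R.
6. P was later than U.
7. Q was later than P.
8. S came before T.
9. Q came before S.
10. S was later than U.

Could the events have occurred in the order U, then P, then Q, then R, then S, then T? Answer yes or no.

yes

Check each stated constraint against the proposed order — e.g. U is ahead of S; U is ahead of T. Every pair is in the required order; nothing is violated.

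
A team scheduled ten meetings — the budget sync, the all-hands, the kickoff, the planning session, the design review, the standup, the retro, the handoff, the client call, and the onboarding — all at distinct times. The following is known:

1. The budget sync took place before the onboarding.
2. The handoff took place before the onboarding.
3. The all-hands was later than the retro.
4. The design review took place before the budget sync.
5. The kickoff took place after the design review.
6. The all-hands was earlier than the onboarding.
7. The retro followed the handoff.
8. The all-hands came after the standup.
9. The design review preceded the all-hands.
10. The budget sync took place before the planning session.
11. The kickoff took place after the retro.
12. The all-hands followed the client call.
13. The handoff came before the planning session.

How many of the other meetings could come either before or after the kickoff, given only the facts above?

6

Forced before the kickoff: the design review, the handoff, and the retro.
That leaves the all-hands, the budget sync, the client call, the onboarding, the planning session, and the standup with no forced order relative to the kickoff — 6.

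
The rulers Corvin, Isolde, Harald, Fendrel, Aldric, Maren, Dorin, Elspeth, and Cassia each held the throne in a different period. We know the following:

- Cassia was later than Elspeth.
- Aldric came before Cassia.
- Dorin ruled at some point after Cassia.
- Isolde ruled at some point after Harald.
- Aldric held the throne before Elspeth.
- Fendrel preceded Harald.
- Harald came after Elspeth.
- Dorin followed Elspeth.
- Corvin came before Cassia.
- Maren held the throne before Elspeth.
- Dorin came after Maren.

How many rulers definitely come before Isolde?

5

Directly stated before Isolde: Harald.
Aldric reaches Isolde via Aldric → Elspeth → Harald → Isolde.
Elspeth reaches Isolde via Elspeth → Harald → Isolde.
Fendrel reaches Isolde via Fendrel → Harald → Isolde.
Likewise Maren reaches Isolde by chaining the stated constraints.
That's Aldric, Elspeth, Fendrel, Harald, and Maren — 5 in all.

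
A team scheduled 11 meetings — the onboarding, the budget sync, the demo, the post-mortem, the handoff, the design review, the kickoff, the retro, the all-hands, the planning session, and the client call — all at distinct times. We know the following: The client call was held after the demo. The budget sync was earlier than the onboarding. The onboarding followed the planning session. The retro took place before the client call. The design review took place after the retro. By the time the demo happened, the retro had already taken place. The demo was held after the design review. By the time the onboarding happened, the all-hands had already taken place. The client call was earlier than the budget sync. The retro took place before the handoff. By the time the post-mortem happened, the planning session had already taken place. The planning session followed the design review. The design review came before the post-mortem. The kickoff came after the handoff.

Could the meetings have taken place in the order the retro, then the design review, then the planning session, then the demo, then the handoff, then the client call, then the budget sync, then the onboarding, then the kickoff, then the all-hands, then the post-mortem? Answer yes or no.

The constraints require the all-hands before the onboarding, but in the proposed sequence the onboarding appears ahead of the all-hands. That one violation is enough.

no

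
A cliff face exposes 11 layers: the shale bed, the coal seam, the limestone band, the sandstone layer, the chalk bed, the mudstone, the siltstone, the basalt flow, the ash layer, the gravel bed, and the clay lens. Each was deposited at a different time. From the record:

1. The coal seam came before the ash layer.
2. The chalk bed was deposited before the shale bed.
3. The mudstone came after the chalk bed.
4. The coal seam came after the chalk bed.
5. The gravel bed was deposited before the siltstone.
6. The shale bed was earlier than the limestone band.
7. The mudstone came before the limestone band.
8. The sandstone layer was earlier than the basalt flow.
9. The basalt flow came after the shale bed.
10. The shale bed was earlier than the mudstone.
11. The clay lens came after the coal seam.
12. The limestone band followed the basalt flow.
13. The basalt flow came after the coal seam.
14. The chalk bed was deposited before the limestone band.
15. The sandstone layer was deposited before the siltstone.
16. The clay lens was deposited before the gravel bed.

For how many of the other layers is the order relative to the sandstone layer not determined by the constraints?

Forced after the sandstone layer: the basalt flow, the limestone band, and the siltstone.
That leaves the ash layer, the chalk bed, the clay lens, the coal seam, the gravel bed, the mudstone, and the shale bed with no forced order relative to the sandstone layer — 7.

7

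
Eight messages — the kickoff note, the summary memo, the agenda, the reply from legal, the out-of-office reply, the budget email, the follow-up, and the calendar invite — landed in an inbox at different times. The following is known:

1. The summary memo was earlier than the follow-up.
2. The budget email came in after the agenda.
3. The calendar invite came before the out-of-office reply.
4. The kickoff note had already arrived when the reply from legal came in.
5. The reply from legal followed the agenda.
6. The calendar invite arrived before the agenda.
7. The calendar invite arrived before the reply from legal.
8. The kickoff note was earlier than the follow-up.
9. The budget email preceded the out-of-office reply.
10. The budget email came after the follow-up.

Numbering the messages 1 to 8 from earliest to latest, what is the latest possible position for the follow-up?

6

The follow-up must come before the budget email and the out-of-office reply — 2 messages forced after it.
Everything else can be placed before the follow-up in some valid order, so the follow-up can sit as late as position 8 − 2 = 6.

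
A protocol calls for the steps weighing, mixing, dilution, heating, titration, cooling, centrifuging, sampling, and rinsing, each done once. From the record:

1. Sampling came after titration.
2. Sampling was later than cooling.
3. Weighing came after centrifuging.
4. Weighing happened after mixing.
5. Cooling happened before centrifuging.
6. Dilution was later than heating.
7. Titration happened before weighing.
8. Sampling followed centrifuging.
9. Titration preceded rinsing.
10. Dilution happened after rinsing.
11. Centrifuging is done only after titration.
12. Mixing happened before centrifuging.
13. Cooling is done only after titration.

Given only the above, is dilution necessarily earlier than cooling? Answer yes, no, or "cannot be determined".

cannot be determined

No chain of stated constraints runs from dilution to cooling, and none runs from cooling to dilution either.
So the relative order of dilution and cooling is not fixed by the given facts.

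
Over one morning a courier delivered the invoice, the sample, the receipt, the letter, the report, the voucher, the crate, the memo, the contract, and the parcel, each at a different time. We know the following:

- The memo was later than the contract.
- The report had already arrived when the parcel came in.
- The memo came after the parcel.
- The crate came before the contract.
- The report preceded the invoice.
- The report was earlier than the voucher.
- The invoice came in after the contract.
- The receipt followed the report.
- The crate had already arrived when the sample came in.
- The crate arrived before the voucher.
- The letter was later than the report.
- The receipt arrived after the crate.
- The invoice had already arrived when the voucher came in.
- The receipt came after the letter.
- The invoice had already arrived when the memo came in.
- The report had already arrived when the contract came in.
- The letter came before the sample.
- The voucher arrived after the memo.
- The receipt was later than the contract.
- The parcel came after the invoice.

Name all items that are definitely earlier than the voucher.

the contract, the crate, the invoice, the memo, the parcel, the report

Directly stated before the voucher: the crate, the invoice, the memo, and the report.
The contract reaches the voucher via the contract → the invoice → the voucher.
The parcel reaches the voucher via the parcel → the memo → the voucher.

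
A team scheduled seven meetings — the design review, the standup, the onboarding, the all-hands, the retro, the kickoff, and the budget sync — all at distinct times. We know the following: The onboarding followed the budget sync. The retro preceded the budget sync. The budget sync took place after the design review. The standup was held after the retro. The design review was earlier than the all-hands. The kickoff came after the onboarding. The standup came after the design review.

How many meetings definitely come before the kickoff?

4

Directly stated before the kickoff: the onboarding.
The budget sync reaches the kickoff via the budget sync → the onboarding → the kickoff.
The design review reaches the kickoff via the design review → the budget sync → the onboarding → the kickoff.
The retro reaches the kickoff via the retro → the budget sync → the onboarding → the kickoff.
No chain forces the standup (or any of the others) ahead of the kickoff.
That's the budget sync, the design review, the onboarding, and the retro — 4 in all.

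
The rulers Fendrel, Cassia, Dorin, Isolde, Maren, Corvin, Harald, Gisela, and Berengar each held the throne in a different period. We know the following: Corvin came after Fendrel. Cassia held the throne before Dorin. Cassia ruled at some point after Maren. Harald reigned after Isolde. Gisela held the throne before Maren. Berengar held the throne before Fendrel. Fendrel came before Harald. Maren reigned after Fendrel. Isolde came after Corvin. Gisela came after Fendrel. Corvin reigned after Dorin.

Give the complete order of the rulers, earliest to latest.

Berengar, Fendrel, Gisela, Maren, Cassia, Dorin, Corvin, Isolde, Harald

The constraints fix every adjacent pair, so only one ordering works:
Berengar → Fendrel → Gisela → Maren → Cassia → Dorin → Corvin → Isolde → Harald.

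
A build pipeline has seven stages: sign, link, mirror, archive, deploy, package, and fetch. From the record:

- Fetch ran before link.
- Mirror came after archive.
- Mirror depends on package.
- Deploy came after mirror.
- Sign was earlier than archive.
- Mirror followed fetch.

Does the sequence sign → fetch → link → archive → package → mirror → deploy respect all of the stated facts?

yes

Check each stated constraint against the proposed order — e.g. sign is ahead of archive; fetch is ahead of mirror. Every pair is in the required order; nothing is violated.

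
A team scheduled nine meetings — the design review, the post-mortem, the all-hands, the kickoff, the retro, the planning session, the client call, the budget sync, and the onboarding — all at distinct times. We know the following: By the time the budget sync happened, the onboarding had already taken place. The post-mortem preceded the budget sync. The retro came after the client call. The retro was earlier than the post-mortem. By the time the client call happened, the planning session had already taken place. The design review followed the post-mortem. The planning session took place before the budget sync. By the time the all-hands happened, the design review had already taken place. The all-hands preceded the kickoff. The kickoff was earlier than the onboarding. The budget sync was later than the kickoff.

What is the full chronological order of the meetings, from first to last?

The constraints fix every adjacent pair, so only one ordering works:
the planning session → the client call → the retro → the post-mortem → the design review → the all-hands → the kickoff → the onboarding → the budget sync.

the planning session, the client call, the retro, the post-mortem, the design review, the all-hands, the kickoff, the onboarding, the budget sync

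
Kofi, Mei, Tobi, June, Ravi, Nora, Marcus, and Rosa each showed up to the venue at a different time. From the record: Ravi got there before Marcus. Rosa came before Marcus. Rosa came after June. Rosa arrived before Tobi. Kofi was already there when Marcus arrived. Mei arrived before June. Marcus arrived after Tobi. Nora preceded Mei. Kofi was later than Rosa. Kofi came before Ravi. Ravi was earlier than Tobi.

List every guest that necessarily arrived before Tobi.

June, Kofi, Mei, Nora, Ravi, Rosa

Directly stated before Tobi: Ravi and Rosa.
June reaches Tobi via June → Rosa → Tobi.
Kofi reaches Tobi via Kofi → Ravi → Tobi.
Mei reaches Tobi via Mei → June → Rosa → Tobi.
Likewise Nora reaches Tobi by chaining the stated constraints.
No chain forces Marcus ahead of Tobi.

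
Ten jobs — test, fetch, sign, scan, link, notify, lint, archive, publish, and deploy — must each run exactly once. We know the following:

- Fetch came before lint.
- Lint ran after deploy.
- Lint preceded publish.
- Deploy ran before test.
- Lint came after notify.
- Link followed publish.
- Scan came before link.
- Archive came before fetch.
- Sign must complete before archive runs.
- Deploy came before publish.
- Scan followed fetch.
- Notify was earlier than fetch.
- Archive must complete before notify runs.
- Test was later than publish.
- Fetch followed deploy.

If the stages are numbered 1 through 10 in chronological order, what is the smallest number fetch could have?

5

Archive, deploy, notify, and sign must all come before fetch — 4 forced predecessors.
Nothing else is forced ahead of fetch, so its earliest slot is position 4 + 1 = 5.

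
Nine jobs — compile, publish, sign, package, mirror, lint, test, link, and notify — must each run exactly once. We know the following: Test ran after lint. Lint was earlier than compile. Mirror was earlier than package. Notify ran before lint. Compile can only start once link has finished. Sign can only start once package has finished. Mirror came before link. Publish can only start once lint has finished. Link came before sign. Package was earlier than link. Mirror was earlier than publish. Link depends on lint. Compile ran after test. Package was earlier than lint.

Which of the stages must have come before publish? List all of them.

lint, mirror, notify, package

Directly stated before publish: lint and mirror.
Notify reaches publish via notify → lint → publish.
Package reaches publish via package → lint → publish.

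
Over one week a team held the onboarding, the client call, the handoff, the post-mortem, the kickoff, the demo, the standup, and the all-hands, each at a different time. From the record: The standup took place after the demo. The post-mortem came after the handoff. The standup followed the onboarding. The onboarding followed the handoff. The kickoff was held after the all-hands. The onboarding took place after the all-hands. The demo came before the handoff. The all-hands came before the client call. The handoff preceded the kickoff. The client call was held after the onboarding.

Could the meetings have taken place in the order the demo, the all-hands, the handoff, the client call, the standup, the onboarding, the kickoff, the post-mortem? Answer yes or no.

no

The constraints require the onboarding before the standup, but in the proposed sequence the standup appears ahead of the onboarding. That one violation is enough.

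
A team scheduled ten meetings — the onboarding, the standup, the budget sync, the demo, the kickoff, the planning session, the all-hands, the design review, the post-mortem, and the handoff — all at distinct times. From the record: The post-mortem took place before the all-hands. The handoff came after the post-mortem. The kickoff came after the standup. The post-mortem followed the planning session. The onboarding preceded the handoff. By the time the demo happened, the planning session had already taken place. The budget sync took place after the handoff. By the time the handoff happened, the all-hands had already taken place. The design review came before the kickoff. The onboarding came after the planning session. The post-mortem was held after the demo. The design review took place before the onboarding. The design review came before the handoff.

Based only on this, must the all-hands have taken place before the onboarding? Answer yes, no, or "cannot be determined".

No chain of stated constraints runs from the all-hands to the onboarding, and none runs from the onboarding to the all-hands either.
So the relative order of the all-hands and the onboarding is not fixed by the given facts.

cannot be determined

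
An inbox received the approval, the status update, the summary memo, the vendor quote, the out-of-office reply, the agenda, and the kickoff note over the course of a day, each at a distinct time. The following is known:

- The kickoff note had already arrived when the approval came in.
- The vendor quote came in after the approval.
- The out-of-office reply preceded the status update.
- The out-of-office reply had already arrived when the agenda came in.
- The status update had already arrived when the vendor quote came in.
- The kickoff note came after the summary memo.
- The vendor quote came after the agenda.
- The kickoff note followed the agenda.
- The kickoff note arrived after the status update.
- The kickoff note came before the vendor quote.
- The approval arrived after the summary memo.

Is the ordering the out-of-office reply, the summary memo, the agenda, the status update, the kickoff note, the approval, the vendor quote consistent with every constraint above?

yes

Check each stated constraint against the proposed order — e.g. the agenda is ahead of the vendor quote; the summary memo is ahead of the approval. Every pair is in the required order; nothing is violated.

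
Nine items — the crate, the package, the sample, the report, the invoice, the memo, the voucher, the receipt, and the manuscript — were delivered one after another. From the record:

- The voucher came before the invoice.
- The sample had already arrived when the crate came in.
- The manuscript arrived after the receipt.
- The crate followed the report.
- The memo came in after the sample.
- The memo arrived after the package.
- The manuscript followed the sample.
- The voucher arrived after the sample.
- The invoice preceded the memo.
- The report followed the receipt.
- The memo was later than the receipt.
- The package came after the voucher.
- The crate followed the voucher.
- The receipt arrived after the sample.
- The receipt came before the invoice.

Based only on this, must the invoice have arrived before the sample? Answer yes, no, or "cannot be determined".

Tracing the constraints gives the sample → the voucher → the invoice, so the sample must come before the invoice.
That means the invoice cannot be before the sample.

no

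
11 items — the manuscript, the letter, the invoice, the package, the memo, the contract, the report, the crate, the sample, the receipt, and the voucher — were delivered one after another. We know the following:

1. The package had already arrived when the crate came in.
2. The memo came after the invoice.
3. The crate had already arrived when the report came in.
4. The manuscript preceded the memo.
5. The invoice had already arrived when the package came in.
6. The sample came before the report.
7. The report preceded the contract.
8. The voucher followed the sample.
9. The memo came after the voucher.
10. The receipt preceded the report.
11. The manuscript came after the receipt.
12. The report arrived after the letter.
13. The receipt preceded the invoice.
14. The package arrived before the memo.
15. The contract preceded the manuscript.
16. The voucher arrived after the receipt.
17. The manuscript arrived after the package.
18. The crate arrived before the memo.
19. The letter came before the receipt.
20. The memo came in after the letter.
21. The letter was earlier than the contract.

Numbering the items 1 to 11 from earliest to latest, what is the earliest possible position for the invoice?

The letter and the receipt must both come before the invoice — 2 forced predecessors.
Nothing else is forced ahead of the invoice, so its earliest slot is position 2 + 1 = 3.

3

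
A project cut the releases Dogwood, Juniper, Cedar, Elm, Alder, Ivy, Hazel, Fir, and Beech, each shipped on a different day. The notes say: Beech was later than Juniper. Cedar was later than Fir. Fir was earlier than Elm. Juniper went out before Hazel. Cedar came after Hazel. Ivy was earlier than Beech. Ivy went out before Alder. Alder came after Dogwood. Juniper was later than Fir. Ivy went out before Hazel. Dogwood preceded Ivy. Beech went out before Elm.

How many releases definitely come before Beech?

Directly stated before Beech: Ivy and Juniper.
Dogwood reaches Beech via Dogwood → Ivy → Beech.
Fir reaches Beech via Fir → Juniper → Beech.
No chain forces Alder (or any of the others) ahead of Beech.
That's Dogwood, Fir, Ivy, and Juniper — 4 in all.

4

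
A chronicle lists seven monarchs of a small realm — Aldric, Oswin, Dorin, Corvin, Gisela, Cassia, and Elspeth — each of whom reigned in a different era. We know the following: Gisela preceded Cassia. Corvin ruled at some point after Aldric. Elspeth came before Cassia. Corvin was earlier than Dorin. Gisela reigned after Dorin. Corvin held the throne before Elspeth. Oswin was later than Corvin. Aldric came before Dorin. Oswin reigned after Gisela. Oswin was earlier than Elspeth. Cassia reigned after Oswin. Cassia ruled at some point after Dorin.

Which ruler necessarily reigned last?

Every other ruler has a chain of constraints placing them before Cassia, so Cassia is last.

Cassia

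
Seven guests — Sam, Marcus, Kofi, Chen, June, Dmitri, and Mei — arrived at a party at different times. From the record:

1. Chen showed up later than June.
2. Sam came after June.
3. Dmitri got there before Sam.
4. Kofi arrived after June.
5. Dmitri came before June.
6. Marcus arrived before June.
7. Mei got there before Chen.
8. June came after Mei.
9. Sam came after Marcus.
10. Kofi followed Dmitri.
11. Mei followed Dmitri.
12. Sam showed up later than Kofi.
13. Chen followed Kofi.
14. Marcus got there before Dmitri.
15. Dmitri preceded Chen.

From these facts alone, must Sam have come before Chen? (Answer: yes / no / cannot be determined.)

cannot be determined

No chain of stated constraints runs from Sam to Chen, and none runs from Chen to Sam either.
So the relative order of Sam and Chen is not fixed by the given facts.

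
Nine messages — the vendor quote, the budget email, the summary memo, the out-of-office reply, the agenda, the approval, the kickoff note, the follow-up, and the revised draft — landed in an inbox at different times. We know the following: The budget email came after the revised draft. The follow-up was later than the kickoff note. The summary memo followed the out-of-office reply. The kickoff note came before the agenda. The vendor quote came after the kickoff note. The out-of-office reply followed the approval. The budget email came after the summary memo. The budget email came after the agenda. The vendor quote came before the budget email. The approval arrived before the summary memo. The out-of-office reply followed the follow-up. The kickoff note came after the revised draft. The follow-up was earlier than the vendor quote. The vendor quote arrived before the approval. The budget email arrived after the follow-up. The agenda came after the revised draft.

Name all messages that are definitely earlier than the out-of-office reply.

Directly stated before the out-of-office reply: the approval and the follow-up.
The kickoff note reaches the out-of-office reply via the kickoff note → the follow-up → the out-of-office reply.
The revised draft reaches the out-of-office reply via the revised draft → the kickoff note → the follow-up → the out-of-office reply.
The vendor quote reaches the out-of-office reply via the vendor quote → the approval → the out-of-office reply.
No chain forces the agenda (or any of the others) ahead of the out-of-office reply.

the approval, the follow-up, the kickoff note, the revised draft, the vendor quote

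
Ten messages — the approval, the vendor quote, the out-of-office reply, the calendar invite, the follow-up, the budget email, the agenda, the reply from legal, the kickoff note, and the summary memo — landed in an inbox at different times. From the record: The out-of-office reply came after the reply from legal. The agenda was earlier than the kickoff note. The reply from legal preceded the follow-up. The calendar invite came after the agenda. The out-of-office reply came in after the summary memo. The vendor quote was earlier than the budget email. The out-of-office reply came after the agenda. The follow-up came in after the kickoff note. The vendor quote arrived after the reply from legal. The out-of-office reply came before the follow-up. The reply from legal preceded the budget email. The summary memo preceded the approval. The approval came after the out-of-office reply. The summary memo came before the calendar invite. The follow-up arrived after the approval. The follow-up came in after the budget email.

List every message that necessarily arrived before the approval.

Directly stated before the approval: the out-of-office reply and the summary memo.
The agenda reaches the approval via the agenda → the out-of-office reply → the approval.
The reply from legal reaches the approval via the reply from legal → the out-of-office reply → the approval.
No chain forces the kickoff note (or any of the others) ahead of the approval.

the agenda, the out-of-office reply, the reply from legal, the summary memo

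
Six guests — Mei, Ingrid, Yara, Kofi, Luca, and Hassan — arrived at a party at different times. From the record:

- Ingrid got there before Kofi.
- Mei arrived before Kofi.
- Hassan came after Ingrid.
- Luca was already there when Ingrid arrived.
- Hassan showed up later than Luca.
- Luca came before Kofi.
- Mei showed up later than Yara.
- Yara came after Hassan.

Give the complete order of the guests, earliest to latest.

Luca, Ingrid, Hassan, Yara, Mei, Kofi

The constraints fix every adjacent pair, so only one ordering works:
Luca → Ingrid → Hassan → Yara → Mei → Kofi.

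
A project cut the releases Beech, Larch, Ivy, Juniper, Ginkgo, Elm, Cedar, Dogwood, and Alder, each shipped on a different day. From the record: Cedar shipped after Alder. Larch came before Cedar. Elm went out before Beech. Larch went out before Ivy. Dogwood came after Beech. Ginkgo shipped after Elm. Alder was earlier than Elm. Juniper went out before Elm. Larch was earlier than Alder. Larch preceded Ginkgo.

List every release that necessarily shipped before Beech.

Alder, Elm, Juniper, Larch

Directly stated before Beech: Elm.
Alder reaches Beech via Alder → Elm → Beech.
Juniper reaches Beech via Juniper → Elm → Beech.
Larch reaches Beech via Larch → Alder → Elm → Beech.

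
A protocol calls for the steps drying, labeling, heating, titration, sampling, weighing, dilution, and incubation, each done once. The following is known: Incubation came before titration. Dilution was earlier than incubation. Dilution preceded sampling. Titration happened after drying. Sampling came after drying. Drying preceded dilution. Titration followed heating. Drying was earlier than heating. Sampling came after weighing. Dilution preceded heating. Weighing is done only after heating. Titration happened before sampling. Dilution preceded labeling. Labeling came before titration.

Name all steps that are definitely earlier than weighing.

Directly stated before weighing: heating.
Dilution reaches weighing via dilution → heating → weighing.
Drying reaches weighing via drying → heating → weighing.
No chain forces labeling (or any of the others) ahead of weighing.

dilution, drying, heating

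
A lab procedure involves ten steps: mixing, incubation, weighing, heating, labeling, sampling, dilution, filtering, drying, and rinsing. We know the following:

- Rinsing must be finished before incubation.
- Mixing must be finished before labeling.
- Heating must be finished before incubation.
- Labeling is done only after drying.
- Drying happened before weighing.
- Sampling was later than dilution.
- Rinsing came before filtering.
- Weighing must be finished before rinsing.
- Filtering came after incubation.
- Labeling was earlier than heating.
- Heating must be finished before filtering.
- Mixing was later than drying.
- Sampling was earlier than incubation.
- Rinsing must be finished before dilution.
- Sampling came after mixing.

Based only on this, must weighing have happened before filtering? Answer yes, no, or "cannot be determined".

yes

Chain the constraints: weighing → rinsing → filtering. Each link is directly stated, so weighing comes before filtering.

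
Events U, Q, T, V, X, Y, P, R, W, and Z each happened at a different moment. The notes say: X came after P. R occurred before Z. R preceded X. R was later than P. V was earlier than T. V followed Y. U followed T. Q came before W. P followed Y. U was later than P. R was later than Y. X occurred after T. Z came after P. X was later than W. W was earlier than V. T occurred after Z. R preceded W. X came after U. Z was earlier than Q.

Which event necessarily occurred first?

Y has a chain of constraints placing it before every other event, so Y must be first.

Y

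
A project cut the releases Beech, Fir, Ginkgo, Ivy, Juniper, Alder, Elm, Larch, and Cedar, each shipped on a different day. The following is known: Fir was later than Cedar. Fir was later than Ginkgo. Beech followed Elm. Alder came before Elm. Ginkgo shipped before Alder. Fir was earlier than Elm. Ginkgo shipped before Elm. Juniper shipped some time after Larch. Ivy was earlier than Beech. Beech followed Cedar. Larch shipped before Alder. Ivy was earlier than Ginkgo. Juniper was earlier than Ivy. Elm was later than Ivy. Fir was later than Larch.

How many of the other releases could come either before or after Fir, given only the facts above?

Forced before Fir: Cedar, Ginkgo, Ivy, Juniper, and Larch; forced after Fir: Beech and Elm.
That leaves Alder with no forced order relative to Fir — 1.

1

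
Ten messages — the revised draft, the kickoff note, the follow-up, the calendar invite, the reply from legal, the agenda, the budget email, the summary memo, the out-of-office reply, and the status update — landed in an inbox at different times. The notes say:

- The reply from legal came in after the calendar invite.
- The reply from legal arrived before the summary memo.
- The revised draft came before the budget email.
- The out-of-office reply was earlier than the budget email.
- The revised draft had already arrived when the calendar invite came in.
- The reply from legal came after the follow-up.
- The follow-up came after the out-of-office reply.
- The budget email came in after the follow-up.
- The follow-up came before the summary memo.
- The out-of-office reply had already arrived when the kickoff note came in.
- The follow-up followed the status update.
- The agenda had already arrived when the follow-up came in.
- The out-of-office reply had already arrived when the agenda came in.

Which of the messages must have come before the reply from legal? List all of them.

the agenda, the calendar invite, the follow-up, the out-of-office reply, the revised draft, the status update

Directly stated before the reply from legal: the calendar invite and the follow-up.
The agenda reaches the reply from legal via the agenda → the follow-up → the reply from legal.
The out-of-office reply reaches the reply from legal via the out-of-office reply → the follow-up → the reply from legal.
The revised draft reaches the reply from legal via the revised draft → the calendar invite → the reply from legal.
Likewise the status update reaches the reply from legal by chaining the stated constraints.
No chain forces the budget email (or any of the others) ahead of the reply from legal.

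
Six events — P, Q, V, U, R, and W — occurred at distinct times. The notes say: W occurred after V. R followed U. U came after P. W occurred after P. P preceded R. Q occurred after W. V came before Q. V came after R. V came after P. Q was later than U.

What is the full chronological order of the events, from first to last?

P, U, R, V, W, Q

The constraints fix every adjacent pair, so only one ordering works:
P → U → R → V → W → Q.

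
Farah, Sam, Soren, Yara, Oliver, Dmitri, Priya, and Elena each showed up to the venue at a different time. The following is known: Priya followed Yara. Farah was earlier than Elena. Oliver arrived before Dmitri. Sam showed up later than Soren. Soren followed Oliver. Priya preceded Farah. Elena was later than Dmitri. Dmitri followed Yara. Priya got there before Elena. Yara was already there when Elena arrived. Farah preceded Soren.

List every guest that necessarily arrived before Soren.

Farah, Oliver, Priya, Yara

Directly stated before Soren: Farah and Oliver.
Priya reaches Soren via Priya → Farah → Soren.
Yara reaches Soren via Yara → Priya → Farah → Soren.
No chain forces Sam (or any of the others) ahead of Soren.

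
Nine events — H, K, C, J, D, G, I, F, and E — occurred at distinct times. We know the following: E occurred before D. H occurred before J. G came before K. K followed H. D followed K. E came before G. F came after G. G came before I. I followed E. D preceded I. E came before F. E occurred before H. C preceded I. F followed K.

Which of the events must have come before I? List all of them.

C, D, E, G, H, K

Directly stated before I: C, D, E, and G.
H reaches I via H → K → D → I.
K reaches I via K → D → I.
No chain forces J (or any of the others) ahead of I.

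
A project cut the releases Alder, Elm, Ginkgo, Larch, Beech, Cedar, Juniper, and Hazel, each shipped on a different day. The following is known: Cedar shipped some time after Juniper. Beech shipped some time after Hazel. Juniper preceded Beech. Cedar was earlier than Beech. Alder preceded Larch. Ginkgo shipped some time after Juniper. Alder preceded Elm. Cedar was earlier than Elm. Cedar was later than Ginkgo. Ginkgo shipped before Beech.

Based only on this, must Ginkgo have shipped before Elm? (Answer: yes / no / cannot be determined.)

Chain the constraints: Ginkgo → Cedar → Elm. Each link is directly stated, so Ginkgo comes before Elm.

yes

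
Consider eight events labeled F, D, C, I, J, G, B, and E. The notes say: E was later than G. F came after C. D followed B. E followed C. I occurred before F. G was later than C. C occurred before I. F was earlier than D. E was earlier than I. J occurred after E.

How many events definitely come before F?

Directly stated before F: C and I.
E reaches F via E → I → F.
G reaches F via G → E → I → F.
That's C, E, G, and I — 4 in all.

4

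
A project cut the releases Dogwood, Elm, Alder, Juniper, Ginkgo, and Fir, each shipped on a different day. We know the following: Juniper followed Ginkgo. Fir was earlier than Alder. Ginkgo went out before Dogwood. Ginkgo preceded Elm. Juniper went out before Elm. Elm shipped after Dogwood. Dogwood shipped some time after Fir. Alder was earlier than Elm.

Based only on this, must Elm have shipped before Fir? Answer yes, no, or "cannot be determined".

Tracing the constraints gives Fir → Alder → Elm, so Fir must come before Elm.
That means Elm cannot be before Fir.

no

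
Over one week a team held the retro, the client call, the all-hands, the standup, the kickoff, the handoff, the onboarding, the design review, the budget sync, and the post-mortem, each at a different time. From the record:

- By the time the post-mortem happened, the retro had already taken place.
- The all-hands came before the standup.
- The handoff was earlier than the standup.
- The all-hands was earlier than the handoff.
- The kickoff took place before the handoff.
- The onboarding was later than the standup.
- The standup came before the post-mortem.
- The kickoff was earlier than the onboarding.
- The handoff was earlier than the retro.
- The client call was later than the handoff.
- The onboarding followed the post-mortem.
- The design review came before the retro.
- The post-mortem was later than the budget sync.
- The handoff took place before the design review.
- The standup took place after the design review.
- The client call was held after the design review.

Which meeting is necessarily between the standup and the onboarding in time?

the post-mortem

Tracing the constraints gives the standup → the post-mortem → the onboarding, so the post-mortem sits after the standup and before the onboarding.
No other meeting is forced both after the standup and before the onboarding.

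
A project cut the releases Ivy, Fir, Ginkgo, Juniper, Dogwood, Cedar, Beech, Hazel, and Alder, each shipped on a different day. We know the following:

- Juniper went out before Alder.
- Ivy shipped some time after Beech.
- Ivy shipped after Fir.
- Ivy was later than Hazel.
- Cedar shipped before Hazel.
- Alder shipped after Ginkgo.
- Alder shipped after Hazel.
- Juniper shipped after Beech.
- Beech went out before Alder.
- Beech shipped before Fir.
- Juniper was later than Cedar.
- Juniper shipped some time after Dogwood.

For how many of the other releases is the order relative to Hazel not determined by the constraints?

5

Forced before Hazel: Cedar; forced after Hazel: Alder and Ivy.
That leaves Beech, Dogwood, Fir, Ginkgo, and Juniper with no forced order relative to Hazel — 5.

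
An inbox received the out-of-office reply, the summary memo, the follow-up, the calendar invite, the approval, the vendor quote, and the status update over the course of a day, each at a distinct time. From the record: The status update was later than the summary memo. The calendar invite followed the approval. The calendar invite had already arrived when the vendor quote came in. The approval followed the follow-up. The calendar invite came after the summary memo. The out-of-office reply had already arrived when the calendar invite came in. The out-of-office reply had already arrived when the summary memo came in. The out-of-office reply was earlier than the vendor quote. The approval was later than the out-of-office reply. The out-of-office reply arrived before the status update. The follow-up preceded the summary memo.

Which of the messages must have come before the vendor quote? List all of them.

the approval, the calendar invite, the follow-up, the out-of-office reply, the summary memo

Directly stated before the vendor quote: the calendar invite and the out-of-office reply.
The approval reaches the vendor quote via the approval → the calendar invite → the vendor quote.
The follow-up reaches the vendor quote via the follow-up → the summary memo → the calendar invite → the vendor quote.
The summary memo reaches the vendor quote via the summary memo → the calendar invite → the vendor quote.
No chain forces the status update ahead of the vendor quote.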